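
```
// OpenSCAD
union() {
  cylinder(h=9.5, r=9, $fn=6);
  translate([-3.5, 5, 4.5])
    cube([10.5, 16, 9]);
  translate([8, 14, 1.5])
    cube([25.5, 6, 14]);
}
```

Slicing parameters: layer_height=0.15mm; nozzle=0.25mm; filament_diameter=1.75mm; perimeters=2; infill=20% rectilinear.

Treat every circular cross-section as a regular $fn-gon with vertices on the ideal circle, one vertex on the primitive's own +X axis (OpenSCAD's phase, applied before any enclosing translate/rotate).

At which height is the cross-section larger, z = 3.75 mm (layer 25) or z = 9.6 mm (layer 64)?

Layer 25 (z = 3.75): the cylinder: section is a regular 6-gon, circumradius r=9 (area = (6/2)·9.000²·sin(360°/6) = 210.44 mm²); the cube at (-3.5, 5) is absent (z outside [4.5, 13.5]); the cube at (8, 14) is present — its section is the full 25.5×6 rectangle (area 153.00 mm²); Combining (union): the 2 present regions are separate (no shared area or edge), so areas and boundary lengths simply add and each stays a separate island — area = 363.44 mm². So its area = 363.44 mm². Layer 64 (z = 9.6): the cylinder is not intersected at this z (z outside [0, 9.5]); the cube at (-3.5, 5) (footprint 10.5×16) is included at this height (area 168.00 mm²); the 25.5×6 cube at (8, 14) contributes its full rectangle (area 153.00 mm²); Combining (union): the 2 present regions are separate (no shared area or edge), so areas and boundary lengths simply add and each stays a separate island — area = 321.00 mm². So its area = 321.00 mm². Layer 25 is larger (363.44 vs 321.00 mm²).

layer 25 (z = 3.75 mm)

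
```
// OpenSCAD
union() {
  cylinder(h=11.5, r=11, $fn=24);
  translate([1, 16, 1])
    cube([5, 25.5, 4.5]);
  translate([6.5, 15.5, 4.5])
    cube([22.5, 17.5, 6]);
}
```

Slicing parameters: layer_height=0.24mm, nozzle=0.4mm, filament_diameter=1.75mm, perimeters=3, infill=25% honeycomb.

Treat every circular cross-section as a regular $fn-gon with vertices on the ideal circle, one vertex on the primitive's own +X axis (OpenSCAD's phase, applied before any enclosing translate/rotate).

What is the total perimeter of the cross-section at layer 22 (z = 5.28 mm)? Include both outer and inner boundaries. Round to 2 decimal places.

At z = 5.28 mm: the r=11 cylinder gives a regular 24-gon of circumradius 11 (constant along its height) (perimeter = 2·24·11.000·sin(180°/24) = 68.92 mm); the 5×25.5 cube at (1, 16) contributes its full rectangle (perimeter 61.00 mm); the cube at (6.5, 15.5) (footprint 22.5×17.5) is included at this height (perimeter 80.00 mm); Merging all regions: the 3 present regions are separate (no shared area or edge), so areas and boundary lengths simply add and each stays a separate island — boundary = 209.92 mm. Overall, the cross-section has 3 separate islands. Total boundary length (outer) = 209.92 mm.

209.92 mm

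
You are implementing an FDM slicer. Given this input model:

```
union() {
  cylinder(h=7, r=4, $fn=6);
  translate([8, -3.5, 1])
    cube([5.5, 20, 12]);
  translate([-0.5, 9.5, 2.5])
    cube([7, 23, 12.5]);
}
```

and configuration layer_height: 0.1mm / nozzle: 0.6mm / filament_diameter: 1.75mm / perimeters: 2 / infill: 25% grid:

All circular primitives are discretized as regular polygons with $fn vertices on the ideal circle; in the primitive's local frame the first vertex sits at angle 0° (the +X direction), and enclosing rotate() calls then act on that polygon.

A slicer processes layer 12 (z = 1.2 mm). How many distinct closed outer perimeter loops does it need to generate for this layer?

2

At z = 1.2 mm: the r=4 cylinder gives a regular 6-gon of circumradius 4 (constant along its height); the cube at (8, -3.5) (footprint 5.5×20) is included at this height; the cube at (-0.5, 9.5) does not reach this height (z outside [2.5, 15]); Taking the union: the 2 present regions are separate (no shared area or edge), so areas and boundary lengths simply add and each stays a separate island — 2 connected regions. The result has 2 disconnected regions.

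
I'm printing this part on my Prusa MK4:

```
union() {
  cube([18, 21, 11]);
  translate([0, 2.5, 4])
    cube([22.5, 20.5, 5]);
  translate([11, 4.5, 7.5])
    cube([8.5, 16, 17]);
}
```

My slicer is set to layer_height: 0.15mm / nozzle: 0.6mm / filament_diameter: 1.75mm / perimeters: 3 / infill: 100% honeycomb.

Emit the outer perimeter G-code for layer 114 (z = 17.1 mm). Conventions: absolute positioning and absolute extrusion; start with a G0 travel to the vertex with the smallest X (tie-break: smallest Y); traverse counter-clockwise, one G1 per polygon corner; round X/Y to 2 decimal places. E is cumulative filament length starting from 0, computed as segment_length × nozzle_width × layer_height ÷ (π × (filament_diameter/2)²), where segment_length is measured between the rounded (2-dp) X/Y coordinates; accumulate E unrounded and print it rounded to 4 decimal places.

G0 X11.00 Y4.50 Z17.10
G1 X19.50 Y4.50 E0.3181
G1 X19.50 Y20.50 E0.9167
G1 X11.00 Y20.50 E1.2348
G1 X11.00 Y4.50 E1.8335

At z = 17.1 mm: the cube does not reach this height (z outside [0, 11]); the cube at (0, 2.5) is absent (z outside [4, 9]); the 8.5×16 cube at (11, 4.5) contributes its full rectangle; Combining (union): only the 8.5×16 cube at (11, 4.5) is present, so the union is just that shape — 1 connected region. The outline is a single polygon with 4 vertices. Extrusion per mm of travel: 0.6 × 0.15 / (π × 0.875²) = 0.037418. Accumulating E over each segment gives final E = 1.8335.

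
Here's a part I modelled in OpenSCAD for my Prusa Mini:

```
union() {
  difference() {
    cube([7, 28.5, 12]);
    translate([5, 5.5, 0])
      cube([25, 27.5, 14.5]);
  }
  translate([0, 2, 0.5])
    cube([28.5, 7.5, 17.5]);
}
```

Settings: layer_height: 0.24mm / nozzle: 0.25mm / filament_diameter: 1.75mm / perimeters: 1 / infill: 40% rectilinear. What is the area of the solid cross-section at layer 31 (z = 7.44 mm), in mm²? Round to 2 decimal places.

At z = 7.44 mm: the cube is present — its section is the full 7×28.5 rectangle (area 199.50 mm²); the cube at (5, 5.5) is present — its section is the full 25×27.5 rectangle (area 687.50 mm²); Taking the first minus the rest: starting from the 7×28.5 cube (199.50 mm²), the 25×27.5 cube at (5, 5.5) partially overlaps it — only the 46.00 mm² overlap (of its 687.50 mm²) is removed, clipping the outline — area = 153.50 mm²; the cube at (0, 2) (footprint 28.5×7.5) is included at this height (area 213.75 mm²); Taking the union: the regions partially overlap — summed areas 367.25 mm² minus the doubly-counted overlap 44.50 mm² gives 322.75 mm² — area = 322.75 mm². Overall, the cross-section is a single solid region. Net area = 322.75 mm².

322.75 mm²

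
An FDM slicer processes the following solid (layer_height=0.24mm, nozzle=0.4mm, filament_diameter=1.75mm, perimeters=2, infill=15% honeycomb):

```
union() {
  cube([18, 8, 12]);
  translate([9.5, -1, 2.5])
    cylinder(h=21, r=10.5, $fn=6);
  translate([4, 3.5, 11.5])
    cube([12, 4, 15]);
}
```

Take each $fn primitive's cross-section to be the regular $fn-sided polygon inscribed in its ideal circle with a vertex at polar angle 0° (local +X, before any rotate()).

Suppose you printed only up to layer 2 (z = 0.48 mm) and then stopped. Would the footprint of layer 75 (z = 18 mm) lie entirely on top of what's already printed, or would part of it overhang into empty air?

part overhangs

Compare the two slices. At z = 0.48: the cube is present — its section is the full 18×8 rectangle (area 144.00 mm²); the cylinder at (9.5, -1) is absent (z outside [2.5, 23.5]); the cube at (4, 3.5) is absent (z outside [11.5, 26.5]); Merging all regions: only the 18×8 cube is present, so the union is just that shape — area = 144.00 mm². At z = 18: the cube is absent (z outside [0, 12]); the cylinder at (9.5, -1): section is a regular 6-gon, circumradius r=10.5 (area = (6/2)·10.500²·sin(360°/6) = 286.44 mm²); the 12×4 cube at (4, 3.5) contributes its full rectangle (area 48.00 mm²); Merging all regions: the regions partially overlap — summed areas 334.44 mm² minus the doubly-counted overlap 47.29 mm² gives 287.15 mm² — area = 287.15 mm². Checking containment: at z = 18 the cross-section extends beyond the z = 0.48 cross-section by about 166.53 mm².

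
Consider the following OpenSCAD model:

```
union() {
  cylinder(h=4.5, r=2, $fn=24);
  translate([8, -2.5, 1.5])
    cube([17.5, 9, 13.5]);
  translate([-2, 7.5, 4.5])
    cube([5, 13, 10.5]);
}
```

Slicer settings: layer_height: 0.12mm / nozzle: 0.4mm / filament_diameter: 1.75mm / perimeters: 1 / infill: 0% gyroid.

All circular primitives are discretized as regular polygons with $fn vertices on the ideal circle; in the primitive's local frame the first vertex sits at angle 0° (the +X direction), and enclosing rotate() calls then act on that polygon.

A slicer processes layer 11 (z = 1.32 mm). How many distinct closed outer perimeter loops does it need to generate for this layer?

1

At z = 1.32 mm: the r=2 cylinder contributes a regular 24-gon of circumradius 2; the cube at (8, -2.5) is not intersected at this z (z outside [1.5, 15]); the cube at (-2, 7.5) is not intersected at this z (z outside [4.5, 15]); Combining (union): only the r=2 cylinder is present, so the union is just that shape — 1 connected region. The result has 1 disconnected region.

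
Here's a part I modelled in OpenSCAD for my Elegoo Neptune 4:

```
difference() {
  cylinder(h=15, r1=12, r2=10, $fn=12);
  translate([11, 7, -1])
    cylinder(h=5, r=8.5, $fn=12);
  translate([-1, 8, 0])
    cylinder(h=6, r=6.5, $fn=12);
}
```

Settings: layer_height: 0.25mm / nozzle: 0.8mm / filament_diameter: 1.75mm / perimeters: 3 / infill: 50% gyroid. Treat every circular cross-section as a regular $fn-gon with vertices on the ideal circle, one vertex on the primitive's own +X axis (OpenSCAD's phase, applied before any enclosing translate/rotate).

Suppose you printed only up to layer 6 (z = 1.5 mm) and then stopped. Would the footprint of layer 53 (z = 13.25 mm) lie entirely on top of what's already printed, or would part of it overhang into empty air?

Compare the two slices. At z = 1.5: the cone contributes a regular 12-gon of circumradius 11.800 (interpolated between r1=12 and r2=10 at t=0.100) (area = (12/2)·11.800²·sin(360°/12) = 417.72 mm²); the r=8.5 cylinder at (11, 7) contributes a regular 12-gon of circumradius 8.5 (area = (12/2)·8.500²·sin(360°/12) = 216.75 mm²); the r=6.5 cylinder at (-1, 8) contributes a regular 12-gon of circumradius 6.5 (area = (12/2)·6.500²·sin(360°/12) = 126.75 mm²); After the difference (first − rest): starting from the cone (417.72 mm²), the r=8.5 cylinder at (11, 7) partially overlaps it — only the 69.20 mm² overlap (of its 216.75 mm²) is removed, clipping the outline; the r=6.5 cylinder at (-1, 8) partially overlaps it — only the 85.55 mm² overlap (of its 126.75 mm²) is removed, clipping the outline — area = 262.97 mm². At z = 13.25: the cone contributes a regular 12-gon of circumradius 10.233 (interpolated between r1=12 and r2=10 at t=0.883) (area = (12/2)·10.233²·sin(360°/12) = 314.16 mm²); the cylinder at (11, 7) is not intersected at this z (z outside [-1, 4]); the cylinder at (-1, 8) is not intersected at this z (z outside [0, 6]); After the difference (first − rest): none of the subtracted shapes is present at this height, so the cone is unchanged — area = 314.16 mm². Checking containment: at z = 13.25 the cross-section extends beyond the z = 1.5 cross-section by about 114.13 mm².

part overhangs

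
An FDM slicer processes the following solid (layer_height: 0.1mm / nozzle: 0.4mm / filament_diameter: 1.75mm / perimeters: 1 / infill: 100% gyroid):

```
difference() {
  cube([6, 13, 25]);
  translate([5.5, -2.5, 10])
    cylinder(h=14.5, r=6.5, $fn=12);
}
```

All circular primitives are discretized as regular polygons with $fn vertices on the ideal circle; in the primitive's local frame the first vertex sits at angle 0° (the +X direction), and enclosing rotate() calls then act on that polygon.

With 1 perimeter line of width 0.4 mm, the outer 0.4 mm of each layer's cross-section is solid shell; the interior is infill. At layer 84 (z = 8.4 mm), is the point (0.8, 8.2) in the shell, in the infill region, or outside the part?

At z = 8.4 mm: the cube (footprint 6×13) is included at this height; the cylinder at (5.5, -2.5) is not intersected at this z (z outside [10, 24.5]); After the difference (first − rest): none of the subtracted shapes is present at this height, so the 6×13 cube is unchanged — 1 connected region. Overall, the cross-section is a single solid region. The nearest boundary edge runs (0.00, 13.00)→(0.00, 0.00); distance from the point to it = 0.80 mm. The point is inside the cross-section and 0.80 mm from the nearest boundary — more than the 0.4 mm shell width (1 × 0.4), so it's in the infill interior.

infill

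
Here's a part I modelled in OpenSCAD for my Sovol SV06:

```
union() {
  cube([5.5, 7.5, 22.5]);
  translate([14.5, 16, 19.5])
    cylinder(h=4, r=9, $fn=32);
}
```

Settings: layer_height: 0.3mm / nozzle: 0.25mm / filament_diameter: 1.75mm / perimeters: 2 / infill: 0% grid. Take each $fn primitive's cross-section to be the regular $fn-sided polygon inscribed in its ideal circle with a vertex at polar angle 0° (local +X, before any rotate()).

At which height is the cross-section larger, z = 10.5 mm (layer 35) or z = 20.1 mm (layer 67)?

Layer 35 (z = 10.5): the 5.5×7.5 cube contributes its full rectangle (area 41.25 mm²); the cylinder at (14.5, 16) is not intersected at this z (z outside [19.5, 23.5]); Combining (union): only the 5.5×7.5 cube is present, so the union is just that shape — area = 41.25 mm². So its area = 41.25 mm². Layer 67 (z = 20.1): the 5.5×7.5 cube contributes its full rectangle (area 41.25 mm²); the cylinder at (14.5, 16): section is a regular 32-gon, circumradius r=9 (area = (32/2)·9.000²·sin(360°/32) = 252.84 mm²); Merging all regions: the 2 present regions are separate (no shared area or edge), so areas and boundary lengths simply add and each stays a separate island — area = 294.09 mm². So its area = 294.09 mm². Layer 67 is larger (294.09 vs 41.25 mm²).

layer 67 (z = 20.1 mm)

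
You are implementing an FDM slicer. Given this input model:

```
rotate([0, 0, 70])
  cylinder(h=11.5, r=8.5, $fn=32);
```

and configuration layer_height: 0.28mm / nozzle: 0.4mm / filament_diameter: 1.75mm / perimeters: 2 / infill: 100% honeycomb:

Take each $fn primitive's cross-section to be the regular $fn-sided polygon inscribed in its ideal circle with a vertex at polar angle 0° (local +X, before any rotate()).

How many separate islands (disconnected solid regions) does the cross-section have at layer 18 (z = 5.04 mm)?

At z = 5.04 mm: the cylinder: section is a regular 32-gon, circumradius r=8.5; (whole slice rotated 70° about Z — lengths, areas and connectivity unchanged). Overall, the cross-section is a single solid region. Island count = 1.

1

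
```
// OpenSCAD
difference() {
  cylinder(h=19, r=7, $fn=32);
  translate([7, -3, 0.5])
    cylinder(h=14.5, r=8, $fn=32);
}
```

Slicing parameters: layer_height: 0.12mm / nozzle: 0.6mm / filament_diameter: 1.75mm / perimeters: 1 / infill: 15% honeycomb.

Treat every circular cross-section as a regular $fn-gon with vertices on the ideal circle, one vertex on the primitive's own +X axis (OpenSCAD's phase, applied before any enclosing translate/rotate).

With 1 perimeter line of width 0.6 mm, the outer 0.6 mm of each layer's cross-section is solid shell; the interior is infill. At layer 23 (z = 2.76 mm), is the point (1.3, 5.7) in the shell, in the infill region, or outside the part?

infill

At z = 2.76 mm: the cylinder: section is a regular 32-gon, circumradius r=7; the r=8 cylinder at (7, -3) gives a regular 32-gon of circumradius 8 (constant along its height); Subtracting the remaining from the first: starting from the r=7 cylinder, the r=8 cylinder at (7, -3) partially overlaps it — only the 66.51 mm² overlap (of its 199.77 mm²) is removed, clipping the outline — 1 connected region. Overall, the cross-section is a single solid region. The nearest boundary edge runs (1.37, 6.87)→(2.68, 6.47); distance from the point to it = 1.13 mm. The point is inside the cross-section and 1.13 mm from the nearest boundary — more than the 0.6 mm shell width (1 × 0.6), so it's in the infill interior.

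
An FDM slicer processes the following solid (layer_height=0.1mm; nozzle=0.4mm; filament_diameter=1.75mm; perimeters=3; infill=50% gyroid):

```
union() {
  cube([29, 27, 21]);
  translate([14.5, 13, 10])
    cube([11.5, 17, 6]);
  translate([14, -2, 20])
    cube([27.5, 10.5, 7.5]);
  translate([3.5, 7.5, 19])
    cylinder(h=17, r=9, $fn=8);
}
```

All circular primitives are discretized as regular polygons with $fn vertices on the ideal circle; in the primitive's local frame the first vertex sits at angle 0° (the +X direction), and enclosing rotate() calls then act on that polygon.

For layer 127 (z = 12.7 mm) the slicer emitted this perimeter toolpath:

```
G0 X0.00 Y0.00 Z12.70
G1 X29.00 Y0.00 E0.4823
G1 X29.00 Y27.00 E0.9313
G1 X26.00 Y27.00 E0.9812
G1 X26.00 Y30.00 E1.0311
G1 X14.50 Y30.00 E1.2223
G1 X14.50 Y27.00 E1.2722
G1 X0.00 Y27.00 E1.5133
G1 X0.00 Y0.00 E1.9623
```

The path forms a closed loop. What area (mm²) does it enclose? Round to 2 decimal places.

Apply the shoelace formula to the sequence of (X, Y) vertices; enclosed area = 817.50 mm².

817.50 mm²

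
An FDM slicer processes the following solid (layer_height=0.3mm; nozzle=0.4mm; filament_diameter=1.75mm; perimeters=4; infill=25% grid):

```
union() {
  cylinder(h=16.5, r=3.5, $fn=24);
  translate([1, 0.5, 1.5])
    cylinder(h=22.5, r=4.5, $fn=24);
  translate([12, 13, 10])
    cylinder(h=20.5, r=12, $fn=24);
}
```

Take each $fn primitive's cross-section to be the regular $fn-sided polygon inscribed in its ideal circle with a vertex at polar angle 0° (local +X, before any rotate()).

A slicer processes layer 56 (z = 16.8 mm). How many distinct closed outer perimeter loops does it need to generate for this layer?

2

At z = 16.8 mm: the cylinder does not reach this height (z outside [0, 16.5]); the r=4.5 cylinder at (1, 0.5) gives a regular 24-gon of circumradius 4.5 (constant along its height); the cylinder at (12, 13): section is a regular 24-gon, circumradius r=12; Merging all regions: the 2 present regions are separate (no shared area or edge), so areas and boundary lengths simply add and each stays a separate island — 2 connected regions. The result has 2 disconnected regions.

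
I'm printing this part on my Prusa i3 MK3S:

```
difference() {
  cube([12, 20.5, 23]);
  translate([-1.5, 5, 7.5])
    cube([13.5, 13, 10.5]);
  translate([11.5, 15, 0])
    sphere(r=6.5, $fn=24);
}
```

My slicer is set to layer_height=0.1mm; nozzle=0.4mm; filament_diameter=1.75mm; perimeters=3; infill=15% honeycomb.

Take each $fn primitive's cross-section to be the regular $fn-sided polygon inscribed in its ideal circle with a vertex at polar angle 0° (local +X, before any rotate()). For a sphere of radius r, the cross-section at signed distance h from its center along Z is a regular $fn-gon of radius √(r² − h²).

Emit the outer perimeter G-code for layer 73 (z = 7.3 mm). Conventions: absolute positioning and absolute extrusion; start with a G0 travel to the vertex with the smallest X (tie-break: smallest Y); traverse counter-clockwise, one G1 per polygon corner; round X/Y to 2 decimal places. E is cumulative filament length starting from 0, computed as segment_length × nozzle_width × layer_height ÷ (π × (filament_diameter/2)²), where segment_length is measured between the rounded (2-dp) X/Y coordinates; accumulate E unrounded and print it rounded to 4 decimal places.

G0 X0.00 Y0.00 Z7.30
G1 X12.00 Y0.00 E0.1996
G1 X12.00 Y20.50 E0.5405
G1 X0.00 Y20.50 E0.7400
G1 X0.00 Y0.00 E1.0810

At z = 7.3 mm: the 12×20.5 cube contributes its full rectangle; the cube at (-1.5, 5) is absent (z outside [7.5, 18]); the sphere at (11.5, 15) does not reach this height (|z−center|=7.300 > r=6.5); After the difference (first − rest): none of the subtracted shapes is present at this height, so the 12×20.5 cube is unchanged — 1 connected region. The outline is a single polygon with 4 vertices. Extrusion per mm of travel: 0.4 × 0.1 / (π × 0.875²) = 0.016630. Accumulating E over each segment gives final E = 1.0810.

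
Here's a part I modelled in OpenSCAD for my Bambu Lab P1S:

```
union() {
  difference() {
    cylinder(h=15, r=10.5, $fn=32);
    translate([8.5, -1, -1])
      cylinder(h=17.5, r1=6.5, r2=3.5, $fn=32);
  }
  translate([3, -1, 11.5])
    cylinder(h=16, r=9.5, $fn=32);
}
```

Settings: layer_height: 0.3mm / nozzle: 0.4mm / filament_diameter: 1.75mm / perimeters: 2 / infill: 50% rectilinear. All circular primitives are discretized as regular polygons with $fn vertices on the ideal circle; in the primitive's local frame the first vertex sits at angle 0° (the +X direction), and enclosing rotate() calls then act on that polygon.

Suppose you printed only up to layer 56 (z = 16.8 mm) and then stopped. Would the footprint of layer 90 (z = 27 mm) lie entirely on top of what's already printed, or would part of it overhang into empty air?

Compare the two slices. At z = 16.8: the cylinder is not intersected at this z (z outside [0, 15]); the cone at (8.5, -1) does not reach this height (z outside [-1, 16.5]); Taking the first minus the rest: the first operand is absent here, so nothing remains; the r=9.5 cylinder at (3, -1) contributes a regular 32-gon of circumradius 9.5 (area = (32/2)·9.500²·sin(360°/32) = 281.71 mm²); Merging all regions: only the r=9.5 cylinder at (3, -1) is present, so the union is just that shape — area = 281.71 mm². At z = 27: the cylinder does not reach this height (z outside [0, 15]); the cone at (8.5, -1) is absent (z outside [-1, 16.5]); Subtracting the remaining from the first: the first operand is absent here, so nothing remains; the r=9.5 cylinder at (3, -1) contributes a regular 32-gon of circumradius 9.5 (area = (32/2)·9.500²·sin(360°/32) = 281.71 mm²); Merging all regions: only the r=9.5 cylinder at (3, -1) is present, so the union is just that shape — area = 281.71 mm². Checking containment: the cross-section at z = 27 is a subset of the cross-section at z = 16.8.

entirely on top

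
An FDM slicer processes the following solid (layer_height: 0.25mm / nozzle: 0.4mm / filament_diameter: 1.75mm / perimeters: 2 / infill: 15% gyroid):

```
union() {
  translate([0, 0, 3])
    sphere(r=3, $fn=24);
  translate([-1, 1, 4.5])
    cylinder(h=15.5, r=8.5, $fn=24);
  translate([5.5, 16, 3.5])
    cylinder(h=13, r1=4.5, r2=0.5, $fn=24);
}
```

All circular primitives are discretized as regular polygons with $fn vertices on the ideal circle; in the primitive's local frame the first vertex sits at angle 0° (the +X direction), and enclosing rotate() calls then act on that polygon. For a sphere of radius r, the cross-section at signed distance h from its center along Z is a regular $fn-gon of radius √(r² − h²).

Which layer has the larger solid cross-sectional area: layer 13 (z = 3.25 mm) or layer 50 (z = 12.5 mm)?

Layer 13 (z = 3.25): the r=3 sphere contributes a regular 24-gon of circumradius √(3²−0.25²) = 2.990 (area = (24/2)·2.990²·sin(360°/24) = 27.76 mm²); the cylinder at (-1, 1) does not reach this height (z outside [4.5, 20]); the cone at (5.5, 16) does not reach this height (z outside [3.5, 16.5]); Merging all regions: only the r=3 sphere is present, so the union is just that shape — area = 27.76 mm². So its area = 27.76 mm². Layer 50 (z = 12.5): the sphere is absent (|z−center|=9.500 > r=3); the cylinder at (-1, 1): section is a regular 24-gon, circumradius r=8.5 (area = (24/2)·8.500²·sin(360°/24) = 224.40 mm²); the cone at (5.5, 16): at t=0.692 of its height the radius interpolates to r₁+(r₂−r₁)t = 1.731, giving a regular 24-gon of that circumradius (area = (24/2)·1.731²·sin(360°/24) = 9.30 mm²); Merging all regions: the 2 present regions are separate (no shared area or edge), so areas and boundary lengths simply add and each stays a separate island — area = 233.70 mm². So its area = 233.70 mm². Layer 50 is larger (233.70 vs 27.76 mm²).

layer 50 (z = 12.5 mm)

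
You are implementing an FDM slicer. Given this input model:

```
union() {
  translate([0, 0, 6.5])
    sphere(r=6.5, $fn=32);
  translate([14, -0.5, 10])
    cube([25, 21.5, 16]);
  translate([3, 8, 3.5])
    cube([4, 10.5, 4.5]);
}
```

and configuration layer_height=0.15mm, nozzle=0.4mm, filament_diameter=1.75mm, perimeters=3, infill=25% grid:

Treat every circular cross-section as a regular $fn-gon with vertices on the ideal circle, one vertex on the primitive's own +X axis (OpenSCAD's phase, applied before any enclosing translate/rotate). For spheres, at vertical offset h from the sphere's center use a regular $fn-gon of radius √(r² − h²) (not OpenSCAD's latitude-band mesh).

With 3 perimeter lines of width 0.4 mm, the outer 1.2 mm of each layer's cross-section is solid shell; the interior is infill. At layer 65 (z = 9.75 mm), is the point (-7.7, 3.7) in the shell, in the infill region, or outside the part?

outside

At z = 9.75 mm: the sphere: section is a regular 32-gon, circumradius = √(r²−h²) = √(6.5²−3.25²) = 5.629; the cube at (14, -0.5) does not reach this height (z outside [10, 26]); the cube at (3, 8) is absent (z outside [3.5, 8]); Merging all regions: only the r=6.5 sphere is present, so the union is just that shape — 1 connected region. Overall, the cross-section is a single solid region. The nearest boundary edge runs (-4.68, 3.13)→(-5.20, 2.15); distance from the point to it = 2.93 mm. The point is not inside any of the regions above, so it lies outside the cross-section (2.93 mm from the nearest boundary).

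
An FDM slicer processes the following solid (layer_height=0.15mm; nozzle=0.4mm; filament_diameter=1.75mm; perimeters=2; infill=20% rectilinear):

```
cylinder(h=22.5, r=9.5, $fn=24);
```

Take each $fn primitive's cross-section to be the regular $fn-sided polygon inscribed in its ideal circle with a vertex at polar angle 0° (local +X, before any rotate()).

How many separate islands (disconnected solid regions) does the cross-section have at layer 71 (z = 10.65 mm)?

1

At z = 10.65 mm: the cylinder: section is a regular 24-gon, circumradius r=9.5. Overall, the cross-section is a single solid region. Island count = 1.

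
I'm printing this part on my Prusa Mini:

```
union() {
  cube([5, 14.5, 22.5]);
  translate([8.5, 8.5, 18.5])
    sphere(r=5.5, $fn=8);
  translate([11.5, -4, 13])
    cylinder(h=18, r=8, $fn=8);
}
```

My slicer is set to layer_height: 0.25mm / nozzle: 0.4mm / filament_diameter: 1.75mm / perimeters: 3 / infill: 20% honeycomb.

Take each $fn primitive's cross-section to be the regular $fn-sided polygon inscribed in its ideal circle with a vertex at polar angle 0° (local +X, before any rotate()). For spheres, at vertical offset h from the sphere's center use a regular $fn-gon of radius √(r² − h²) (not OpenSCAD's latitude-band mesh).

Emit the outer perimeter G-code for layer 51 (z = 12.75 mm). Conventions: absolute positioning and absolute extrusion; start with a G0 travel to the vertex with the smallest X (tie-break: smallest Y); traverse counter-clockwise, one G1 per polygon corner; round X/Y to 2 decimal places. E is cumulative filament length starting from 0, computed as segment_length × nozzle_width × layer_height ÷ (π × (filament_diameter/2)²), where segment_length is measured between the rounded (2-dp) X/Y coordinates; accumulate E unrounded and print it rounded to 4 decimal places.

G0 X0.00 Y0.00 Z12.75
G1 X5.00 Y0.00 E0.2079
G1 X5.00 Y14.50 E0.8107
G1 X0.00 Y14.50 E1.0186
G1 X0.00 Y0.00 E1.6214

At z = 12.75 mm: the cube is present — its section is the full 5×14.5 rectangle; the sphere at (8.5, 8.5) is absent (|z−center|=5.750 > r=5.5); the cylinder at (11.5, -4) does not reach this height (z outside [13, 31]); Merging all regions: only the 5×14.5 cube is present, so the union is just that shape — 1 connected region. The outline is a single polygon with 4 vertices. Extrusion per mm of travel: 0.4 × 0.25 / (π × 0.875²) = 0.041575. Accumulating E over each segment gives final E = 1.6214.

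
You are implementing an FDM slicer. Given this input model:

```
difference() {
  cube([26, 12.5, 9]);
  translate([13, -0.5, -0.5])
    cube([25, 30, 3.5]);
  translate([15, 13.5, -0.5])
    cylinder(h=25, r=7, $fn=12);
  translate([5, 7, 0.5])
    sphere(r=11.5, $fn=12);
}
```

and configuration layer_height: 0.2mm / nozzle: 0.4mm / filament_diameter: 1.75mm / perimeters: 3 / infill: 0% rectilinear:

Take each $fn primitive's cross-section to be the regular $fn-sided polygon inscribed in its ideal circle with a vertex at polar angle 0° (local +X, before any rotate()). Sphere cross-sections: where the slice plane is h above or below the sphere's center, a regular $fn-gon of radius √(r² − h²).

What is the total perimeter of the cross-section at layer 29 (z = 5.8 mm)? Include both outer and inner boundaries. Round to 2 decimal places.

48.05 mm

At z = 5.8 mm: the 26×12.5 cube contributes its full rectangle (perimeter 77.00 mm); the cube at (13, -0.5) is absent (z outside [-0.5, 3]); the r=7 cylinder at (15, 13.5) gives a regular 12-gon of circumradius 7 (constant along its height) (perimeter = 2·12·7.000·sin(180°/12) = 43.48 mm); the sphere at (5, 7): section is a regular 12-gon, circumradius = √(r²−h²) = √(11.5²−5.3²) = 10.206 (perimeter = 2·12·10.206·sin(180°/12) = 63.40 mm); After the difference (first − rest): starting from the 26×12.5 cube, the r=7 cylinder at (15, 13.5) partially overlaps it — only the 59.77 mm² overlap (of its 147.00 mm²) is removed, clipping the outline; the r=11.5 sphere at (5, 7) partially overlaps it — only the 151.11 mm² overlap (of its 312.48 mm²) is removed, clipping the outline — boundary = 48.05 mm. Overall, the cross-section is a single solid region. Total boundary length (outer) = 48.05 mm.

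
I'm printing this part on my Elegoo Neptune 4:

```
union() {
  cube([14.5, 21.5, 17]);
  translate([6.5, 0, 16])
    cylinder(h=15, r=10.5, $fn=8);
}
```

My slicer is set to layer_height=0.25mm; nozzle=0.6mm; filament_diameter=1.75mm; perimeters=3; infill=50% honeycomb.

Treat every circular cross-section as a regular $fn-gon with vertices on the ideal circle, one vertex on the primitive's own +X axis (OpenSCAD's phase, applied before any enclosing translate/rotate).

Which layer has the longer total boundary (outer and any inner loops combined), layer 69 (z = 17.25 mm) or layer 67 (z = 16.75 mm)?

layer 67 (z = 16.75 mm)

Layer 69 (z = 17.25): the cube is not intersected at this z (z outside [0, 17]); the cylinder at (6.5, 0): section is a regular 8-gon, circumradius r=10.5 (perimeter = 2·8·10.500·sin(180°/8) = 64.29 mm); Combining (union): only the r=10.5 cylinder at (6.5, 0) is present, so the union is just that shape — boundary = 64.29 mm. So its perimeter = 64.29 mm. Layer 67 (z = 16.75): the 14.5×21.5 cube contributes its full rectangle (perimeter 72.00 mm); the r=10.5 cylinder at (6.5, 0) contributes a regular 8-gon of circumradius 10.5 (perimeter = 2·8·10.500·sin(180°/8) = 64.29 mm); Merging all regions: the regions partially overlap (shared area 129.91 mm²), so the edge portions inside another operand are dropped and the merged outline is re-measured after clipping — boundary = 91.37 mm. So its perimeter = 91.37 mm. Layer 67 is larger (91.37 vs 64.29 mm).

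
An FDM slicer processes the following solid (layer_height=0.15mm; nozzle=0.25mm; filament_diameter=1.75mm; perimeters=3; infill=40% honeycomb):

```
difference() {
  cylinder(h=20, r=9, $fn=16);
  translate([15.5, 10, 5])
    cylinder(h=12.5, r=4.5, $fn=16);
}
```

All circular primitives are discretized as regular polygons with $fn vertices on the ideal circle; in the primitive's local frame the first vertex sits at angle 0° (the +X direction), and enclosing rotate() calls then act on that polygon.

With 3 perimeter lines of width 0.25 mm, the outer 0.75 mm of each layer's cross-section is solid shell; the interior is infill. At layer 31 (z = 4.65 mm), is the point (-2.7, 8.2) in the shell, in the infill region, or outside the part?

At z = 4.65 mm: the r=9 cylinder gives a regular 16-gon of circumradius 9 (constant along its height); the cylinder at (15.5, 10) is absent (z outside [5, 17.5]); After the difference (first − rest): none of the subtracted shapes is present at this height, so the r=9 cylinder is unchanged — 1 connected region. Overall, the cross-section is a single solid region. The nearest boundary edge runs (0.00, 9.00)→(-3.44, 8.31); distance from the point to it = 0.26 mm. The point is inside the cross-section, 0.26 mm from the nearest boundary — within the 0.75 mm shell band (3 × 0.25).

shell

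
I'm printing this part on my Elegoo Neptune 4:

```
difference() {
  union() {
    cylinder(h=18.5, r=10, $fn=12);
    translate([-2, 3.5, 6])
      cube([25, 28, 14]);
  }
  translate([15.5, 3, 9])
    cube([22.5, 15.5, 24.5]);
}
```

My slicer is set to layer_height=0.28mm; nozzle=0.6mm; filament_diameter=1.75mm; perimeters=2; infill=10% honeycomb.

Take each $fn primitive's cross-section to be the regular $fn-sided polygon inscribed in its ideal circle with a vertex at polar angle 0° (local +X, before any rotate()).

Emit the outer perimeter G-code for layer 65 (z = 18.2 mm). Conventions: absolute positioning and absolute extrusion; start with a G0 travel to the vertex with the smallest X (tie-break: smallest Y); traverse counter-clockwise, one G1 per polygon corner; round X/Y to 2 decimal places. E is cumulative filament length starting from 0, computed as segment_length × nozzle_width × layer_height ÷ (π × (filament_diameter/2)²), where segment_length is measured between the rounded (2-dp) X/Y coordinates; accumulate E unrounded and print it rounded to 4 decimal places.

At z = 18.2 mm: the cylinder: section is a regular 12-gon, circumradius r=10; the cube at (-2, 3.5) (footprint 25×28) is included at this height; Merging all regions: the regions partially overlap (shared area 54.11 mm²), so overlapping operands fuse into one piece — 1 connected region; the cube at (15.5, 3) is present — its section is the full 22.5×15.5 rectangle; Taking the first minus the rest: starting from that combined region, the 22.5×15.5 cube at (15.5, 3) partially overlaps it — only the 112.50 mm² overlap (of its 348.75 mm²) is removed, clipping the outline — 1 connected region. The outline is a single polygon with 16 vertices. Extrusion per mm of travel: 0.6 × 0.28 / (π × 0.875²) = 0.069846. Accumulating E over each segment gives final E = 9.5773.

G0 X-10.00 Y0.00 Z18.20
G1 X-8.66 Y-5.00 E0.3616
G1 X-5.00 Y-8.66 E0.7231
G1 X0.00 Y-10.00 E1.0846
G1 X5.00 Y-8.66 E1.4462
G1 X8.66 Y-5.00 E1.8077
G1 X10.00 Y0.00 E2.1693
G1 X9.06 Y3.50 E2.4224
G1 X15.50 Y3.50 E2.8722
G1 X15.50 Y18.50 E3.9199
G1 X23.00 Y18.50 E4.4438
G1 X23.00 Y31.50 E5.3518
G1 X-2.00 Y31.50 E7.0979
G1 X-2.00 Y9.46 E8.6373
G1 X-5.00 Y8.66 E8.8542
G1 X-8.66 Y5.00 E9.2157
G1 X-10.00 Y0.00 E9.5773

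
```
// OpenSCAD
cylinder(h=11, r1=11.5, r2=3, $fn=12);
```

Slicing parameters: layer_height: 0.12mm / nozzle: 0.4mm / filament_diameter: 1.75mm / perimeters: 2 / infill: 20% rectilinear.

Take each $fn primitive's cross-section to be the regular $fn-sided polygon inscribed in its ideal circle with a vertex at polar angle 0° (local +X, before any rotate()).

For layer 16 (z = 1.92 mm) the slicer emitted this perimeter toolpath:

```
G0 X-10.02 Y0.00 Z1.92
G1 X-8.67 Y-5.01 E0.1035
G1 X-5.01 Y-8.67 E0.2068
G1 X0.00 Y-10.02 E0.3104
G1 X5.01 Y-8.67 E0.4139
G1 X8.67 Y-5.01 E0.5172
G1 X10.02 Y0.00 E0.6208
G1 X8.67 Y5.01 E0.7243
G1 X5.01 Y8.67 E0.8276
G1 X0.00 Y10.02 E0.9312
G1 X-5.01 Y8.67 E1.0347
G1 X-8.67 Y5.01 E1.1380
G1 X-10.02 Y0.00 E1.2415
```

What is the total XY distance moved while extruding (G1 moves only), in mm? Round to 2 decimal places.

62.21 mm

Sum the Euclidean lengths of each G1 segment: total = 62.21 mm.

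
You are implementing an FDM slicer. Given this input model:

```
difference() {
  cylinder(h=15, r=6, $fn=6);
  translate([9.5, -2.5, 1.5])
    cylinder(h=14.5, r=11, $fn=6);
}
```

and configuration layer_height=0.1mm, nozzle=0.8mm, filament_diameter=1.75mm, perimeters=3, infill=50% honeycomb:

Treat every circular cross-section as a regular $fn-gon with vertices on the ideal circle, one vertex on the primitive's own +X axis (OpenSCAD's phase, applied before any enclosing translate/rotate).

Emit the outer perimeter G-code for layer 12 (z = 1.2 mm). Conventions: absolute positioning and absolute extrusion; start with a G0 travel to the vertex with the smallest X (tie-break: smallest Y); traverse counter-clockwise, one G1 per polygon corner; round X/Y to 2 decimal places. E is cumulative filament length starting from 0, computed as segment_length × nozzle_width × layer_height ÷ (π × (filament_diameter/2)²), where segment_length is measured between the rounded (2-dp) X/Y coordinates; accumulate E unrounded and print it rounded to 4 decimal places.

At z = 1.2 mm: the r=6 cylinder gives a regular 6-gon of circumradius 6 (constant along its height); the cylinder at (9.5, -2.5) does not reach this height (z outside [1.5, 16]); After the difference (first − rest): none of the subtracted shapes is present at this height, so the r=6 cylinder is unchanged — 1 connected region. The outline is a single polygon with 6 vertices. Extrusion per mm of travel: 0.8 × 0.1 / (π × 0.875²) = 0.033260. Accumulating E over each segment gives final E = 1.1978.

G0 X-6.00 Y0.00 Z1.20
G1 X-3.00 Y-5.20 E0.1997
G1 X3.00 Y-5.20 E0.3992
G1 X6.00 Y0.00 E0.5989
G1 X3.00 Y5.20 E0.7986
G1 X-3.00 Y5.20 E0.9981
G1 X-6.00 Y0.00 E1.1978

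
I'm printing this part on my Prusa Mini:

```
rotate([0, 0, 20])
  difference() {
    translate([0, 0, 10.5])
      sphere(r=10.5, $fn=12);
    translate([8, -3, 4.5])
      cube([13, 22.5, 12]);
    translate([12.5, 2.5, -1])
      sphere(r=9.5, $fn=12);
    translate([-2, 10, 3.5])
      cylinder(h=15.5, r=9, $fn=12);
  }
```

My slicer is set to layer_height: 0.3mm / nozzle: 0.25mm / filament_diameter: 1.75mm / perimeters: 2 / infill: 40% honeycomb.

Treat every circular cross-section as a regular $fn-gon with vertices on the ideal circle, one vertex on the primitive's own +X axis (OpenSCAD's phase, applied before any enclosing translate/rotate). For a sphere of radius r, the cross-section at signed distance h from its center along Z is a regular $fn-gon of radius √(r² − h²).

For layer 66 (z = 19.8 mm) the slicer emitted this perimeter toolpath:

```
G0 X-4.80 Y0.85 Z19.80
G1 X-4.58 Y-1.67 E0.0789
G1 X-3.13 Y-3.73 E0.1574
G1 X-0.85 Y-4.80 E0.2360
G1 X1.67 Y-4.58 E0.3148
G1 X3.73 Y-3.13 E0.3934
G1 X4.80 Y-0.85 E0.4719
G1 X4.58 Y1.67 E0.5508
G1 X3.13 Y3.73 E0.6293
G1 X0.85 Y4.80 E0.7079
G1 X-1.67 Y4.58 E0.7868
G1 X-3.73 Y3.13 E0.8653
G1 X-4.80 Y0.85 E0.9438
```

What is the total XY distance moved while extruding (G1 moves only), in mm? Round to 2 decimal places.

Sum the Euclidean lengths of each G1 segment: total = 30.27 mm.

30.27 mm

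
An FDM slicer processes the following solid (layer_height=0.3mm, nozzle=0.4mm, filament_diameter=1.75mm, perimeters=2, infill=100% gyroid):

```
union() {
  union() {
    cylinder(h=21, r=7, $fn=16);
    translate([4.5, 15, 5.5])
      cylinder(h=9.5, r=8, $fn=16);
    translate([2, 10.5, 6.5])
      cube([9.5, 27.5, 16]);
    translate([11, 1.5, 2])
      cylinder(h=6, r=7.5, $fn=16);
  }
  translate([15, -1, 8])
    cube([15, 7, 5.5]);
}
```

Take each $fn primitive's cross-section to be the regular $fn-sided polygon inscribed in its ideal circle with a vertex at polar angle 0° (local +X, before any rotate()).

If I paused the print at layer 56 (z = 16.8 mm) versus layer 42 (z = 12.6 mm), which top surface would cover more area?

layer 42 (z = 12.6 mm)

Layer 56 (z = 16.8): the r=7 cylinder gives a regular 16-gon of circumradius 7 (constant along its height) (area = (16/2)·7.000²·sin(360°/16) = 150.01 mm²); the cylinder at (4.5, 15) does not reach this height (z outside [5.5, 15]); the cube at (2, 10.5) is present — its section is the full 9.5×27.5 rectangle (area 261.25 mm²); the cylinder at (11, 1.5) does not reach this height (z outside [2, 8]); Combining (union): the 2 present regions are separate (no shared area or edge), so areas and boundary lengths simply add and each stays a separate island — area = 411.26 mm²; the cube at (15, -1) is not intersected at this z (z outside [8, 13.5]); Merging all regions: only the result so far is present, so the union is just that shape — area = 411.26 mm². So its area = 411.26 mm². Layer 42 (z = 12.6): the r=7 cylinder contributes a regular 16-gon of circumradius 7 (area = (16/2)·7.000²·sin(360°/16) = 150.01 mm²); the cylinder at (4.5, 15): section is a regular 16-gon, circumradius r=8 (area = (16/2)·8.000²·sin(360°/16) = 195.93 mm²); the cube at (2, 10.5) is present — its section is the full 9.5×27.5 rectangle (area 261.25 mm²); the cylinder at (11, 1.5) does not reach this height (z outside [2, 8]); Combining (union): the regions partially overlap — summed areas 607.20 mm² minus the doubly-counted overlap 108.62 mm² gives 498.57 mm² — area = 498.57 mm²; the 15×7 cube at (15, -1) contributes its full rectangle (area 105.00 mm²); Combining (union): the 2 present regions are separate (no shared area or edge), so areas and boundary lengths simply add and each stays a separate island — area = 603.57 mm². So its area = 603.57 mm². Layer 42 is larger (603.57 vs 411.26 mm²).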